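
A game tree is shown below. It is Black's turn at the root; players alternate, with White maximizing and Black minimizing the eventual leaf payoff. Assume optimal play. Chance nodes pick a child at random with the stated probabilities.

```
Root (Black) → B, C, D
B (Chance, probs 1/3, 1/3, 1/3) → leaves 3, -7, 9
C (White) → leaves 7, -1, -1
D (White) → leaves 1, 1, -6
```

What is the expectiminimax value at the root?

1

B (Chance): 1/3·3 + 1/3·-7 + 1/3·9 = 1.67
C (White): max(7, -1, -1) = 7
D (White): max(1, 1, -6) = 1
Root (Black): min(1.67, 7, 1) = 1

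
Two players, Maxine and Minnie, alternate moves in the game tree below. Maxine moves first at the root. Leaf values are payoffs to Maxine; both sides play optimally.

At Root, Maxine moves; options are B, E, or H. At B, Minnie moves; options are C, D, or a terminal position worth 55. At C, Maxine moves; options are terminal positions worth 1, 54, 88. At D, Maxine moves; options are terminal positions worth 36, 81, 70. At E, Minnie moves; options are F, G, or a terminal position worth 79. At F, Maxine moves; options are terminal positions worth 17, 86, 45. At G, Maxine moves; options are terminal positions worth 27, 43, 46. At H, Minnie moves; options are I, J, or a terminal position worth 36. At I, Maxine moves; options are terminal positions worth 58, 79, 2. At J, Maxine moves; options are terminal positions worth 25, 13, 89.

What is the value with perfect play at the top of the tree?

55

C (Maxine): max(1, 54, 88) = 88
D (Maxine): max(36, 81, 70) = 81
B (Minnie): min(88, 81, 55) = 55
F (Maxine): max(17, 86, 45) = 86
G (Maxine): max(27, 43, 46) = 46
E (Minnie): min(86, 46, 79) = 46
I (Maxine): max(58, 79, 2) = 79
J (Maxine): max(25, 13, 89) = 89
H (Minnie): min(79, 89, 36) = 36
Root (Maxine): max(55, 46, 36) = 55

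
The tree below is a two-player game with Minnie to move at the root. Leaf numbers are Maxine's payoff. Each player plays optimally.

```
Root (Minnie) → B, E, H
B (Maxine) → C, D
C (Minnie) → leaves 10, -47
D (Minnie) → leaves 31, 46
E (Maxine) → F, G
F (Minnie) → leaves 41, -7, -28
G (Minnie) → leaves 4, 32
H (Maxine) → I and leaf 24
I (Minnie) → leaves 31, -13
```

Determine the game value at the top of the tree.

4

C (Minnie): min(10, -47) = -47
D (Minnie): min(31, 46) = 31
B (Maxine): max(-47, 31) = 31
F (Minnie): min(41, -7, -28) = -28
G (Minnie): min(4, 32) = 4
E (Maxine): max(-28, 4) = 4
I (Minnie): min(31, -13) = -13
H (Maxine): max(-13, 24) = 24
Root (Minnie): min(31, 4, 24) = 4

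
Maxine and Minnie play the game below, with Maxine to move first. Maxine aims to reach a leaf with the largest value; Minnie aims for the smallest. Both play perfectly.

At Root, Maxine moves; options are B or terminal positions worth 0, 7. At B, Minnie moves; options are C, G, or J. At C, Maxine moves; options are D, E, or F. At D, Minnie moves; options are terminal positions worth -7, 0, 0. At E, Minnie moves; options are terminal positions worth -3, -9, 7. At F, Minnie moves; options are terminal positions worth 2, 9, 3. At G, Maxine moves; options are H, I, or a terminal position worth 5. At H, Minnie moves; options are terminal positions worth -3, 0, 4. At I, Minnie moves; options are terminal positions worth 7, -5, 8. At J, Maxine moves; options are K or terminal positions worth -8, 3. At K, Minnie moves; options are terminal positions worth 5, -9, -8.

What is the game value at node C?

2

D: min(-7, 0, 0) = -7
E: min(-3, -9, 7) = -9
F: min(2, 9, 3) = 2
C: max(-7, -9, 2) = 2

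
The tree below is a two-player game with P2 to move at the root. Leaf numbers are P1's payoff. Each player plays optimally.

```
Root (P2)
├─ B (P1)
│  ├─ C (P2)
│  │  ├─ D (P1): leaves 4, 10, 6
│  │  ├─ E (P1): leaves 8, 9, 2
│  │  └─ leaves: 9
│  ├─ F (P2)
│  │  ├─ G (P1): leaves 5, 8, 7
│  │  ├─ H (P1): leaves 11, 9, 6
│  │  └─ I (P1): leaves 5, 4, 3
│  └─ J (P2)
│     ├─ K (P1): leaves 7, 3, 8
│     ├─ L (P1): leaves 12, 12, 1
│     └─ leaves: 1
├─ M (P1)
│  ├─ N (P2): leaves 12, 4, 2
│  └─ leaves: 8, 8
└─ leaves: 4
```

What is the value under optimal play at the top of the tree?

D (P1): max(4, 10, 6) = 10
E (P1): max(8, 9, 2) = 9
C (P2): min(10, 9, 9) = 9
G (P1): max(5, 8, 7) = 8
H (P1): max(11, 9, 6) = 11
I (P1): max(5, 4, 3) = 5
F (P2): min(8, 11, 5) = 5
K (P1): max(7, 3, 8) = 8
L (P1): max(12, 12, 1) = 12
J (P2): min(8, 12, 1) = 1
B (P1): max(9, 5, 1) = 9
N (P2): min(12, 4, 2) = 2
M (P1): max(2, 8, 8) = 8
Root (P2): min(9, 8, 4) = 4

4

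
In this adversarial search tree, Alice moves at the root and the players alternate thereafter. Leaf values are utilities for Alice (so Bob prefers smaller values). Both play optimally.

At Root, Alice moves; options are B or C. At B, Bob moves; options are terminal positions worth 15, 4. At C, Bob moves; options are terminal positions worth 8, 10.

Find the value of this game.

8

B (Bob): min(15, 4) = 4
C (Bob): min(8, 10) = 8
Root (Alice): max(4, 8) = 8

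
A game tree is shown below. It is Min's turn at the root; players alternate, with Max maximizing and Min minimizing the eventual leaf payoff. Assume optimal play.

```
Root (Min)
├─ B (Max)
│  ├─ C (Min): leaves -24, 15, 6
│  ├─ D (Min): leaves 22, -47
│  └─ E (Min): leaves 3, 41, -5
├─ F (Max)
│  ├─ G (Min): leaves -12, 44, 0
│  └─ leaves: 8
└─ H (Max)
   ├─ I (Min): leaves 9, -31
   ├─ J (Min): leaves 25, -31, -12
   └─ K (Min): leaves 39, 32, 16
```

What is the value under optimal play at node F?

8

G: min(-12, 44, 0) = -12
F: max(-12, 8) = 8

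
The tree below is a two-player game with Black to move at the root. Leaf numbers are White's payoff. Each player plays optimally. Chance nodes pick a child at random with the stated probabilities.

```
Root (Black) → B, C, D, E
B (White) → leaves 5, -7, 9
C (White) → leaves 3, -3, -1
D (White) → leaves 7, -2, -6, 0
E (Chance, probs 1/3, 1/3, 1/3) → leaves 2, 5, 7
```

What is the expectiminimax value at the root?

B (White): max(5, -7, 9) = 9
C (White): max(3, -3, -1) = 3
D (White): max(7, -2, -6, 0) = 7
E (Chance): 1/3·2 + 1/3·5 + 1/3·7 = 4.67
Root (Black): min(9, 3, 7, 4.67) = 3

3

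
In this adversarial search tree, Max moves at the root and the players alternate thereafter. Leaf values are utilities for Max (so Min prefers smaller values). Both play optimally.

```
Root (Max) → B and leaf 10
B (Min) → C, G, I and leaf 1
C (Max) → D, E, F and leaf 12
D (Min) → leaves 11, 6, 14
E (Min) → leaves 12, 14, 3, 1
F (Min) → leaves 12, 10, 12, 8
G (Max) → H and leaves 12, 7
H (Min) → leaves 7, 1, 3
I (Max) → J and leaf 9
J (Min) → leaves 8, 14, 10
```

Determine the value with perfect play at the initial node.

D (Min): min(11, 6, 14) = 6
E (Min): min(12, 14, 3, 1) = 1
F (Min): min(12, 10, 12, 8) = 8
C (Max): max(6, 1, 8, 12) = 12
H (Min): min(7, 1, 3) = 1
G (Max): max(1, 12, 7) = 12
J (Min): min(8, 14, 10) = 8
I (Max): max(8, 9) = 9
B (Min): min(12, 12, 9, 1) = 1
Root (Max): max(1, 10) = 10

10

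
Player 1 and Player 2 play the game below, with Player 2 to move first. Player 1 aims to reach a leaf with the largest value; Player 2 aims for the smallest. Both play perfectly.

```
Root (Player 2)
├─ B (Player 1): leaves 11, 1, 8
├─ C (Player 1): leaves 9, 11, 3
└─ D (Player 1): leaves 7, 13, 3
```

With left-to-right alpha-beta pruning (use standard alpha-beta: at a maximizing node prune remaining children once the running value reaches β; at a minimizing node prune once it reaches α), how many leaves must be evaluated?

7

B [α=-∞,β=+∞]: v=11
C [α=-∞,β=11]: v=11 after child 2 ≥ β → β-cutoff, skip 1
D [α=-∞,β=11]: v=13 after child 2 ≥ β → β-cutoff, skip 1
Root [α=-∞,β=+∞]: v=11
Leaves evaluated: 7 of 9.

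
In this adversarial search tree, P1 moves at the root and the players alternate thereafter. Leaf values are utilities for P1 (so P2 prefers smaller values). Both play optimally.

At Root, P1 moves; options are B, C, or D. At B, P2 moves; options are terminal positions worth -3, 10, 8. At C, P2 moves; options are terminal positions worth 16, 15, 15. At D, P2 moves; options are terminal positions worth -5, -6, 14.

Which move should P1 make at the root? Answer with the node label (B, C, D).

C

B (P2): min(-3, 10, 8) = -3
C (P2): min(16, 15, 15) = 15
D (P2): min(-5, -6, 14) = -6
Root (P1): max(-3, 15, -6) = 15
P1 picks the child with the highest value: C (value 15).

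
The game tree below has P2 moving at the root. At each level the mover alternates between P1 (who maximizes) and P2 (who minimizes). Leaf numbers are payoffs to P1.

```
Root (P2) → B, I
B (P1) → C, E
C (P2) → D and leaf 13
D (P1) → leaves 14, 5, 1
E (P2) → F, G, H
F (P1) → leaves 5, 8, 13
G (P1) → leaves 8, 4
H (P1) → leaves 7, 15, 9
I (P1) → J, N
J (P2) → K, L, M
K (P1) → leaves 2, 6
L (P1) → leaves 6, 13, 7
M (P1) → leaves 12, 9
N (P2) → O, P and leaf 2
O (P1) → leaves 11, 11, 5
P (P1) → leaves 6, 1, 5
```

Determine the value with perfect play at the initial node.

D (P1): max(14, 5, 1) = 14
C (P2): min(14, 13) = 13
F (P1): max(5, 8, 13) = 13
G (P1): max(8, 4) = 8
H (P1): max(7, 15, 9) = 15
E (P2): min(13, 8, 15) = 8
B (P1): max(13, 8) = 13
K (P1): max(2, 6) = 6
L (P1): max(6, 13, 7) = 13
M (P1): max(12, 9) = 12
J (P2): min(6, 13, 12) = 6
O (P1): max(11, 11, 5) = 11
P (P1): max(6, 1, 5) = 6
N (P2): min(11, 6, 2) = 2
I (P1): max(6, 2) = 6
Root (P2): min(13, 6) = 6

6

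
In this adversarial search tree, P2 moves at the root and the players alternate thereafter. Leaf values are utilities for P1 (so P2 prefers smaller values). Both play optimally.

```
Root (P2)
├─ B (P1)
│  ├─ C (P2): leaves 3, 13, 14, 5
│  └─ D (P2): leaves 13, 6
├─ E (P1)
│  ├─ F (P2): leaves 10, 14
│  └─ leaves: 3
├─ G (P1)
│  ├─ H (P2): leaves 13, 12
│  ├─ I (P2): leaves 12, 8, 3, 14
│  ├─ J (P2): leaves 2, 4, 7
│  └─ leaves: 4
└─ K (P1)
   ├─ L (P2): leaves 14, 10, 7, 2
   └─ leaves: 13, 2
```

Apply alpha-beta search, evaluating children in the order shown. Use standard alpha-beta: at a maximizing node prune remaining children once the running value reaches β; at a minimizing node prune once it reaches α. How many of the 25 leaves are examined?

15

C [α=-∞,β=+∞]: v=3
D [α=3,β=+∞]: v=6
B [α=-∞,β=+∞]: v=6
F [α=-∞,β=6]: v=10
E [α=-∞,β=6]: v=10 after child 1 ≥ β → β-cutoff, skip 1
H [α=-∞,β=6]: v=12
G [α=-∞,β=6]: v=12 after child 1 ≥ β → β-cutoff, skip 3
L [α=-∞,β=6]: v=2
K [α=-∞,β=6]: v=13 after child 2 ≥ β → β-cutoff, skip 1
Root [α=-∞,β=+∞]: v=6
Leaves evaluated: 15 of 25.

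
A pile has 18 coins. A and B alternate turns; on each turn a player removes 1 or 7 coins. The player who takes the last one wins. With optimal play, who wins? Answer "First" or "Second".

Second

Positions where the player to move wins (W) vs loses (L):
i:   0  1  2  3  4  5  6  7  8  9 10 11 12 13 14 15 16 17 18
     L  W  L  W  L  W  L  W  L  W  L  W  L  W  L  W  L  W  L
Position 18 is L, so the second player wins.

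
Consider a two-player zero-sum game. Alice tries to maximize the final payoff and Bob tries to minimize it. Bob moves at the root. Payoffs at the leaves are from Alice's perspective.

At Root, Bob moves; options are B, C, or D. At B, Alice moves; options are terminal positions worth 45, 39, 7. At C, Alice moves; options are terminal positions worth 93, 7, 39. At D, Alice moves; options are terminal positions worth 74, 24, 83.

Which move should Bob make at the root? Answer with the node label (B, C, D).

B

B (Alice): max(45, 39, 7) = 45
C (Alice): max(93, 7, 39) = 93
D (Alice): max(74, 24, 83) = 83
Root (Bob): min(45, 93, 83) = 45
Bob picks the child with the lowest value: B (value 45).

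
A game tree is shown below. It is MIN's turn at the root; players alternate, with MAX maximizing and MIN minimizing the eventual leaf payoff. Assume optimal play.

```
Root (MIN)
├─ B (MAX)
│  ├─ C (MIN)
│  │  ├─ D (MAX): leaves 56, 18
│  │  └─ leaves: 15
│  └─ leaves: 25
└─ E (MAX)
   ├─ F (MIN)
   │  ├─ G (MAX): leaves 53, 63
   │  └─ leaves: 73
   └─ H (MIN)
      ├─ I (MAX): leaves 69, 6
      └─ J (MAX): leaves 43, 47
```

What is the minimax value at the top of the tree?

D (MAX): max(56, 18) = 56
C (MIN): min(56, 15) = 15
B (MAX): max(15, 25) = 25
G (MAX): max(53, 63) = 63
F (MIN): min(63, 73) = 63
I (MAX): max(69, 6) = 69
J (MAX): max(43, 47) = 47
H (MIN): min(69, 47) = 47
E (MAX): max(63, 47) = 63
Root (MIN): min(25, 63) = 25

25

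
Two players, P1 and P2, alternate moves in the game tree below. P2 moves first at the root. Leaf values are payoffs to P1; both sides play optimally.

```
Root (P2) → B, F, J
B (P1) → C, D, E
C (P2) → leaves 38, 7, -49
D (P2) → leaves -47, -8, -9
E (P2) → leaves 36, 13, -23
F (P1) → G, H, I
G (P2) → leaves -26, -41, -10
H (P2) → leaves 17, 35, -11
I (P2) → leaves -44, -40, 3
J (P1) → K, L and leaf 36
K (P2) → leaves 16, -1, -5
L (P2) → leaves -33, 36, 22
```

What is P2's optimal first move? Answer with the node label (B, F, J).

B

C (P2): min(38, 7, -49) = -49
D (P2): min(-47, -8, -9) = -47
E (P2): min(36, 13, -23) = -23
B (P1): max(-49, -47, -23) = -23
G (P2): min(-26, -41, -10) = -41
H (P2): min(17, 35, -11) = -11
I (P2): min(-44, -40, 3) = -44
F (P1): max(-41, -11, -44) = -11
K (P2): min(16, -1, -5) = -5
L (P2): min(-33, 36, 22) = -33
J (P1): max(-5, -33, 36) = 36
Root (P2): min(-23, -11, 36) = -23
P2 picks the child with the lowest value: B (value -23).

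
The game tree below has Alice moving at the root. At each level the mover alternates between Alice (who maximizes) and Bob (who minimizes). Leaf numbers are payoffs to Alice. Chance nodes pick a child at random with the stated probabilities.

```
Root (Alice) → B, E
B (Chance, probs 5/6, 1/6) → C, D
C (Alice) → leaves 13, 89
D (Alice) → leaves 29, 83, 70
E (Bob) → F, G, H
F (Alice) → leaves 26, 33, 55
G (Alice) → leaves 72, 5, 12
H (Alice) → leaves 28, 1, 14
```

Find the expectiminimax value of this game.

C (Alice): max(13, 89) = 89
D (Alice): max(29, 83, 70) = 83
B (Chance): 5/6·89 + 1/6·83 = 88
F (Alice): max(26, 33, 55) = 55
G (Alice): max(72, 5, 12) = 72
H (Alice): max(28, 1, 14) = 28
E (Bob): min(55, 72, 28) = 28
Root (Alice): max(88, 28) = 88

88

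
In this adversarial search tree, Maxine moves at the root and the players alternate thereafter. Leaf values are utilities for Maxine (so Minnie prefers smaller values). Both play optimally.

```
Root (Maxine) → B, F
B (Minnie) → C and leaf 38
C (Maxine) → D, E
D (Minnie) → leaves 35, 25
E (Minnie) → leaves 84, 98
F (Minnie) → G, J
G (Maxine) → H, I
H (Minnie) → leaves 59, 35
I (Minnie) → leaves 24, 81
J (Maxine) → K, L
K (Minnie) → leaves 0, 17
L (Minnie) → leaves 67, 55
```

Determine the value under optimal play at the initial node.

D (Minnie): min(35, 25) = 25
E (Minnie): min(84, 98) = 84
C (Maxine): max(25, 84) = 84
B (Minnie): min(84, 38) = 38
H (Minnie): min(59, 35) = 35
I (Minnie): min(24, 81) = 24
G (Maxine): max(35, 24) = 35
K (Minnie): min(0, 17) = 0
L (Minnie): min(67, 55) = 55
J (Maxine): max(0, 55) = 55
F (Minnie): min(35, 55) = 35
Root (Maxine): max(38, 35) = 38

38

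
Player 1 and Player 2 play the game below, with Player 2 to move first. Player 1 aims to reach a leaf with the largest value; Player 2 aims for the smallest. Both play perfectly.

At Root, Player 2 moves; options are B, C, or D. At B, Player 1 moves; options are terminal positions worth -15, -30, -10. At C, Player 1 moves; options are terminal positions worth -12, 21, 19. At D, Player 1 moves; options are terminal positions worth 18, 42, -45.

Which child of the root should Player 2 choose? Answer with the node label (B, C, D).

B (Player 1): max(-15, -30, -10) = -10
C (Player 1): max(-12, 21, 19) = 21
D (Player 1): max(18, 42, -45) = 42
Root (Player 2): min(-10, 21, 42) = -10
Player 2 picks the child with the lowest value: B (value -10).

B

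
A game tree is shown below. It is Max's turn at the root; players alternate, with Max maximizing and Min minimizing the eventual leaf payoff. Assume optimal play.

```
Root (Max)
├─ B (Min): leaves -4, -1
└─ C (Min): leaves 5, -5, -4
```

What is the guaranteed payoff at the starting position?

B (Min): min(-4, -1) = -4
C (Min): min(5, -5, -4) = -5
Root (Max): max(-4, -5) = -4

-4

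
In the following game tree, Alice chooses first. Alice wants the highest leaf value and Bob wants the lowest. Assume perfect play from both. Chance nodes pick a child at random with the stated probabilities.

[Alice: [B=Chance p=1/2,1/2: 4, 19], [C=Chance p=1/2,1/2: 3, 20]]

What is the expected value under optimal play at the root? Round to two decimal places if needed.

11.5

B (Chance): 1/2·4 + 1/2·19 = 11.5
C (Chance): 1/2·3 + 1/2·20 = 11.5
Root (Alice): max(11.5, 11.5) = 11.5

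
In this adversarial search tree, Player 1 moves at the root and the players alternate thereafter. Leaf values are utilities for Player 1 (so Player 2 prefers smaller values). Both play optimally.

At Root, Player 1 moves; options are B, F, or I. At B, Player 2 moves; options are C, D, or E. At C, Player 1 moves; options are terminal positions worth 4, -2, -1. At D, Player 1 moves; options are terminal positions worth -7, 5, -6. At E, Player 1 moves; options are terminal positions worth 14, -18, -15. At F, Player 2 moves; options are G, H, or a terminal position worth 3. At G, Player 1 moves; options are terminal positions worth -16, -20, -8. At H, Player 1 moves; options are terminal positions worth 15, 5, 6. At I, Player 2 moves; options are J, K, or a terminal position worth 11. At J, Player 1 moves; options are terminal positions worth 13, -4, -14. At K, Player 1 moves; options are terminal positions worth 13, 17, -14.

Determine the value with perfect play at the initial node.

11

C (Player 1): max(4, -2, -1) = 4
D (Player 1): max(-7, 5, -6) = 5
E (Player 1): max(14, -18, -15) = 14
B (Player 2): min(4, 5, 14) = 4
G (Player 1): max(-16, -20, -8) = -8
H (Player 1): max(15, 5, 6) = 15
F (Player 2): min(-8, 15, 3) = -8
J (Player 1): max(13, -4, -14) = 13
K (Player 1): max(13, 17, -14) = 17
I (Player 2): min(13, 17, 11) = 11
Root (Player 1): max(4, -8, 11) = 11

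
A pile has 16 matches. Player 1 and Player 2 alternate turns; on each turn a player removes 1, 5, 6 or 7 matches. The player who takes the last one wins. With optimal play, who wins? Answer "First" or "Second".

Mark each pile size as W (mover wins) or L (mover loses):
i:   0  1  2  3  4  5  6  7  8  9 10 11 12 13 14 15 16
     L  W  L  W  L  W  W  W  W  W  W  W  L  W  L  W  L
Position 16 is L, so the second player wins.

Second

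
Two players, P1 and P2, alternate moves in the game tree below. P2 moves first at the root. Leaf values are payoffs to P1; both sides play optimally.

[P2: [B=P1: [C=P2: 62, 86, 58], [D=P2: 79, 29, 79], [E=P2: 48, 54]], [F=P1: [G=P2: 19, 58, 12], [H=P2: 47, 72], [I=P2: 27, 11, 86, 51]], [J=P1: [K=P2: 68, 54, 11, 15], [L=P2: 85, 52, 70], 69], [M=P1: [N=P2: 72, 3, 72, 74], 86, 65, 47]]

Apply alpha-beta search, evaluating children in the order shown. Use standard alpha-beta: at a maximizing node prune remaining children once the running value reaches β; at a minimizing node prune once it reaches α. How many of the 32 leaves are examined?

C [α=-∞,β=+∞]: v=58
D [α=58,β=+∞]: v=29 after child 2 ≤ α → α-cutoff, skip 1
E [α=58,β=+∞]: v=48 after child 1 ≤ α → α-cutoff, skip 1
B [α=-∞,β=+∞]: v=58
G [α=-∞,β=58]: v=12
H [α=12,β=58]: v=47
I [α=47,β=58]: v=27 after child 1 ≤ α → α-cutoff, skip 3
F [α=-∞,β=58]: v=47
K [α=-∞,β=47]: v=11
L [α=11,β=47]: v=52
J [α=-∞,β=47]: v=52 after child 2 ≥ β → β-cutoff, skip 1
N [α=-∞,β=47]: v=3
M [α=-∞,β=47]: v=86 after child 2 ≥ β → β-cutoff, skip 2
Root [α=-∞,β=+∞]: v=47
Leaves evaluated: 24 of 32.

24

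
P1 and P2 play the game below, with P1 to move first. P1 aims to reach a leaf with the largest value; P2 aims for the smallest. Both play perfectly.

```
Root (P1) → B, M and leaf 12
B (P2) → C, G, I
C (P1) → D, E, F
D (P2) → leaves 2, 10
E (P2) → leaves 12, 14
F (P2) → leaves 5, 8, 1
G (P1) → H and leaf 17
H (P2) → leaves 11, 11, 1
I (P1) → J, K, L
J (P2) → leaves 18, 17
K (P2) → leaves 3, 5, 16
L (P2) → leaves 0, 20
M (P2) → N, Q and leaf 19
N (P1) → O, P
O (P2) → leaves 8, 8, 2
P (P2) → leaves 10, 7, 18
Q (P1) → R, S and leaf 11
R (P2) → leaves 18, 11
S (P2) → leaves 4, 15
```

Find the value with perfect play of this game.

D (P2): min(2, 10) = 2
E (P2): min(12, 14) = 12
F (P2): min(5, 8, 1) = 1
C (P1): max(2, 12, 1) = 12
H (P2): min(11, 11, 1) = 1
G (P1): max(1, 17) = 17
J (P2): min(18, 17) = 17
K (P2): min(3, 5, 16) = 3
L (P2): min(0, 20) = 0
I (P1): max(17, 3, 0) = 17
B (P2): min(12, 17, 17) = 12
O (P2): min(8, 8, 2) = 2
P (P2): min(10, 7, 18) = 7
N (P1): max(2, 7) = 7
R (P2): min(18, 11) = 11
S (P2): min(4, 15) = 4
Q (P1): max(11, 4, 11) = 11
M (P2): min(7, 11, 19) = 7
Root (P1): max(12, 7, 12) = 12

12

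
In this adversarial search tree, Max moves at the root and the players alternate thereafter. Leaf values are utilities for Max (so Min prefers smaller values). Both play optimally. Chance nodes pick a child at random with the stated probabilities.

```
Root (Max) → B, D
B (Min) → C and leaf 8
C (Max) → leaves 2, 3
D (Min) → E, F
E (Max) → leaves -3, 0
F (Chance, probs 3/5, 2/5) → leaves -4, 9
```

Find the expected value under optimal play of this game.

C (Max): max(2, 3) = 3
B (Min): min(3, 8) = 3
E (Max): max(-3, 0) = 0
F (Chance): 3/5·-4 + 2/5·9 = 1.2
D (Min): min(0, 1.2) = 0
Root (Max): max(3, 0) = 3

3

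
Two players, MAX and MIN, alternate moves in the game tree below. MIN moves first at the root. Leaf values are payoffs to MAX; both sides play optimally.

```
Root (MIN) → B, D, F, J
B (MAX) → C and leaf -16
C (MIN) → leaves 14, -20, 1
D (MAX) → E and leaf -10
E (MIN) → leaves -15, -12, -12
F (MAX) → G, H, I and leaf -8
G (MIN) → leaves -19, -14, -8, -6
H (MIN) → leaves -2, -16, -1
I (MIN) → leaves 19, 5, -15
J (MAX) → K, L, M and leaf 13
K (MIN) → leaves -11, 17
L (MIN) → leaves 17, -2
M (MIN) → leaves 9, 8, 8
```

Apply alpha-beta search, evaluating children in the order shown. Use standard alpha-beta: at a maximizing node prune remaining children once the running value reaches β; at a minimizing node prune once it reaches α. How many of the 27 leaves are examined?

C [α=-∞,β=+∞]: v=-20
B [α=-∞,β=+∞]: v=-16
E [α=-∞,β=-16]: v=-15
D [α=-∞,β=-16]: v=-15 after child 1 ≥ β → β-cutoff, skip 1
G [α=-∞,β=-16]: v=-19
H [α=-19,β=-16]: v=-16
F [α=-∞,β=-16]: v=-16 after child 2 ≥ β → β-cutoff, skip 2
K [α=-∞,β=-16]: v=-11
J [α=-∞,β=-16]: v=-11 after child 1 ≥ β → β-cutoff, skip 3
Root [α=-∞,β=+∞]: v=-16
Leaves evaluated: 16 of 27.

16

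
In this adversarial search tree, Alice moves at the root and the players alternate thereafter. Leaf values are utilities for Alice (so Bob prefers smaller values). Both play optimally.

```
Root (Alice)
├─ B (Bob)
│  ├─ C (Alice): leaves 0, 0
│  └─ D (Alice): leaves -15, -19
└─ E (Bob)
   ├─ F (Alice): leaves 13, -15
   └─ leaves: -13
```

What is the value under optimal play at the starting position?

C (Alice): max(0, 0) = 0
D (Alice): max(-15, -19) = -15
B (Bob): min(0, -15) = -15
F (Alice): max(13, -15) = 13
E (Bob): min(13, -13) = -13
Root (Alice): max(-15, -13) = -13

-13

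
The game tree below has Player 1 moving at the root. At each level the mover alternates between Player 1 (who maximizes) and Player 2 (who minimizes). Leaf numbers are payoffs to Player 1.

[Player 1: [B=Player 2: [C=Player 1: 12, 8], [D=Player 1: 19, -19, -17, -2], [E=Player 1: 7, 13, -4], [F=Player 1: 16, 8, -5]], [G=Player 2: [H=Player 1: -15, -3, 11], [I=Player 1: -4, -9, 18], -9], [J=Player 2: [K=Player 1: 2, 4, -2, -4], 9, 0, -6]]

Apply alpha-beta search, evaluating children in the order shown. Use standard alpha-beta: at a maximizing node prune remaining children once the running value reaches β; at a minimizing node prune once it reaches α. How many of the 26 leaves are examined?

C [α=-∞,β=+∞]: v=12
D [α=-∞,β=12]: v=19 after child 1 ≥ β → β-cutoff, skip 3
E [α=-∞,β=12]: v=13 after child 2 ≥ β → β-cutoff, skip 1
F [α=-∞,β=12]: v=16 after child 1 ≥ β → β-cutoff, skip 2
B [α=-∞,β=+∞]: v=12
H [α=12,β=+∞]: v=11
G [α=12,β=+∞]: v=11 after child 1 ≤ α → α-cutoff, skip 2
K [α=12,β=+∞]: v=4
J [α=12,β=+∞]: v=4 after child 1 ≤ α → α-cutoff, skip 3
Root [α=-∞,β=+∞]: v=12
Leaves evaluated: 13 of 26.

13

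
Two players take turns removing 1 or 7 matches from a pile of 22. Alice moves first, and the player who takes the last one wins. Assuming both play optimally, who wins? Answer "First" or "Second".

Mark each pile size as W (mover wins) or L (mover loses):
i:   0  1  2  3  4  5  6  7  8  9 10 11 12 13 14 15 16 17 18 19 20 21 22
     L  W  L  W  L  W  L  W  L  W  L  W  L  W  L  W  L  W  L  W  L  W  L
Position 22 is L, so the second player wins.

Second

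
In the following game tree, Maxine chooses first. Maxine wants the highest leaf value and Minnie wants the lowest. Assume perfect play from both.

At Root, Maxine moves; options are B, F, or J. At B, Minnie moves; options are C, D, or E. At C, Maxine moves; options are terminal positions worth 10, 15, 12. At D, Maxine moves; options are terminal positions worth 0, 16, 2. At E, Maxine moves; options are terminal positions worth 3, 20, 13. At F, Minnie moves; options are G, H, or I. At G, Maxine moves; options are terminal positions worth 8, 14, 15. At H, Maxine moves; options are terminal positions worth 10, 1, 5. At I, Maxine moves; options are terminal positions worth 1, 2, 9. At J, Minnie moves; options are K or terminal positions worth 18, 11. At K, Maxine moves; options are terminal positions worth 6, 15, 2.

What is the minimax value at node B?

15

C: max(10, 15, 12) = 15
D: max(0, 16, 2) = 16
E: max(3, 20, 13) = 20
B: min(15, 16, 20) = 15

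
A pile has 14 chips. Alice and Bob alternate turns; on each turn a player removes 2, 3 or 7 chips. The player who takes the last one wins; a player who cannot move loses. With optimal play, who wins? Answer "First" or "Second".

First

W/L table (W = player to move can force a win):
i:   0  1  2  3  4  5  6  7  8  9 10 11 12 13 14
     L  L  W  W  W  L  L  W  W  W  L  L  W  W  W
Position 14 is W, so the first player wins.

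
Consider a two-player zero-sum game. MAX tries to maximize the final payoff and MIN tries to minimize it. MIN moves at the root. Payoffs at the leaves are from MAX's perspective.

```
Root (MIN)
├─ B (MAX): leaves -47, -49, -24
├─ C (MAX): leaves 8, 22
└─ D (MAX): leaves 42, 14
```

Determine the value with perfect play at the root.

-24

B (MAX): max(-47, -49, -24) = -24
C (MAX): max(8, 22) = 22
D (MAX): max(42, 14) = 42
Root (MIN): min(-24, 22, 42) = -24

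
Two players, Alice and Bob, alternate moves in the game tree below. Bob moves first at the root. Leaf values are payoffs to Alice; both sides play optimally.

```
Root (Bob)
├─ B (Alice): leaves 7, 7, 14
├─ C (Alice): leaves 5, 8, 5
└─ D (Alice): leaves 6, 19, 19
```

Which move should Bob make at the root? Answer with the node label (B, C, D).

C

B (Alice): max(7, 7, 14) = 14
C (Alice): max(5, 8, 5) = 8
D (Alice): max(6, 19, 19) = 19
Root (Bob): min(14, 8, 19) = 8
Bob picks the child with the lowest value: C (value 8).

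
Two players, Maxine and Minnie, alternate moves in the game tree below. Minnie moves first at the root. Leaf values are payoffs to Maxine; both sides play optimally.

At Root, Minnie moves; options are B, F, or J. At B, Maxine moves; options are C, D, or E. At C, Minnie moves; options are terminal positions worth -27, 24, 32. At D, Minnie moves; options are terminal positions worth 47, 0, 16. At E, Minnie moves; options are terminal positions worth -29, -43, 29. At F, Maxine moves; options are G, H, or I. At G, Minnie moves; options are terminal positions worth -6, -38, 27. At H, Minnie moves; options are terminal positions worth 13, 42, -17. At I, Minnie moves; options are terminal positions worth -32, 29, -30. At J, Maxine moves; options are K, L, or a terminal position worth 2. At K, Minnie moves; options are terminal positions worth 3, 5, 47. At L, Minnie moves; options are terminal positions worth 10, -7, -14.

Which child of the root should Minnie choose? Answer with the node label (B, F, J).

F

C (Minnie): min(-27, 24, 32) = -27
D (Minnie): min(47, 0, 16) = 0
E (Minnie): min(-29, -43, 29) = -43
B (Maxine): max(-27, 0, -43) = 0
G (Minnie): min(-6, -38, 27) = -38
H (Minnie): min(13, 42, -17) = -17
I (Minnie): min(-32, 29, -30) = -32
F (Maxine): max(-38, -17, -32) = -17
K (Minnie): min(3, 5, 47) = 3
L (Minnie): min(10, -7, -14) = -14
J (Maxine): max(3, -14, 2) = 3
Root (Minnie): min(0, -17, 3) = -17
Minnie picks the child with the lowest value: F (value -17).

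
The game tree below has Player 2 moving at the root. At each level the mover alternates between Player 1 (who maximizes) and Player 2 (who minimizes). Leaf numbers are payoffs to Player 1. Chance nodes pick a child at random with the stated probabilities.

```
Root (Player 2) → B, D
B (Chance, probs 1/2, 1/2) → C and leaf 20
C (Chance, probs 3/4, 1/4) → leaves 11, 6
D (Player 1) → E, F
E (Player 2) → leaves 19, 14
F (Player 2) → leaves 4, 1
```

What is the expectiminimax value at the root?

14

C (Chance): 3/4·11 + 1/4·6 = 9.75
B (Chance): 1/2·9.75 + 1/2·20 = 14.88
E (Player 2): min(19, 14) = 14
F (Player 2): min(4, 1) = 1
D (Player 1): max(14, 1) = 14
Root (Player 2): min(14.88, 14) = 14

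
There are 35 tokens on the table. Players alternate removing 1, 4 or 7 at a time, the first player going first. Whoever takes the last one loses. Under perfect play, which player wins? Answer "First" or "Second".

Second

i:   0  1  2  3  4  5  6  7  8  9 10 11 12 13 14 15 16 17 18 19 20 21 22 23 24 25 26 27 28 29 30 31 32 33 34 35
     W  L  W  L  W  W  L  W  W  L  W  L  W  W  L  W  W  L  W  L  W  W  L  W  W  L  W  L  W  W  L  W  W  L  W  L
Position 35 is L, so the second player wins.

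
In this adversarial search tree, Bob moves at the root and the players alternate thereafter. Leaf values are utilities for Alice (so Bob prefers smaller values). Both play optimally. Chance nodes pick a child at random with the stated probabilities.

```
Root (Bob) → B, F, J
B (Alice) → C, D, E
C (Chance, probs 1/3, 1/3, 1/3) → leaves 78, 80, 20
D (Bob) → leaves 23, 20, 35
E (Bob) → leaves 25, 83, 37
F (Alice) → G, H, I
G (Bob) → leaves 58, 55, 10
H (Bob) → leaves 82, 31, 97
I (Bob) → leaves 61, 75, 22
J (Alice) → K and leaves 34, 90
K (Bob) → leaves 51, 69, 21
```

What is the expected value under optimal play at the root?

31

C (Chance): 1/3·78 + 1/3·80 + 1/3·20 = 59.33
D (Bob): min(23, 20, 35) = 20
E (Bob): min(25, 83, 37) = 25
B (Alice): max(59.33, 20, 25) = 59.33
G (Bob): min(58, 55, 10) = 10
H (Bob): min(82, 31, 97) = 31
I (Bob): min(61, 75, 22) = 22
F (Alice): max(10, 31, 22) = 31
K (Bob): min(51, 69, 21) = 21
J (Alice): max(21, 34, 90) = 90
Root (Bob): min(59.33, 31, 90) = 31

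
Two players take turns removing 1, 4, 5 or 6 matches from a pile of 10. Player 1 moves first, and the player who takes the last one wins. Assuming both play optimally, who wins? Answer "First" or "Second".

First

i:   0  1  2  3  4  5  6  7  8  9 10
     L  W  L  W  W  W  W  W  W  L  W
Position 10 is W, so the first player wins.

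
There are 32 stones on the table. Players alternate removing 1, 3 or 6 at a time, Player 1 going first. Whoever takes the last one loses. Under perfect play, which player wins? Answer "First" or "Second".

Second

W/L table (W = player to move can force a win):
i:   0  1  2  3  4  5  6  7  8  9 10 11 12 13 14 15 16 17 18 19 20 21 22 23 24 25 26 27 28 29 30 31 32
     W  L  W  L  W  L  W  W  W  W  L  W  L  W  L  W  W  W  W  L  W  L  W  L  W  W  W  W  L  W  L  W  L
Position 32 is L, so the second player wins.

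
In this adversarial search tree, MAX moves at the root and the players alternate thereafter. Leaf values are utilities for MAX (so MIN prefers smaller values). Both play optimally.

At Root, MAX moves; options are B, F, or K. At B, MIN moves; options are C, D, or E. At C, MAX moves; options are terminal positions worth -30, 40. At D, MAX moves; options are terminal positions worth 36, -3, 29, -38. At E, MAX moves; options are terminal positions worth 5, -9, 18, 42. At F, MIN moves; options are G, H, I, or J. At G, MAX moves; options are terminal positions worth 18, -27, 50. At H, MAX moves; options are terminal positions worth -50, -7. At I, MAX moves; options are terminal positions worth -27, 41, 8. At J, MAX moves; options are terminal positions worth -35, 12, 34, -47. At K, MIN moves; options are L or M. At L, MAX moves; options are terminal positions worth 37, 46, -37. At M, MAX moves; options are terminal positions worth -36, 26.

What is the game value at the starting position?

36

C (MAX): max(-30, 40) = 40
D (MAX): max(36, -3, 29, -38) = 36
E (MAX): max(5, -9, 18, 42) = 42
B (MIN): min(40, 36, 42) = 36
G (MAX): max(18, -27, 50) = 50
H (MAX): max(-50, -7) = -7
I (MAX): max(-27, 41, 8) = 41
J (MAX): max(-35, 12, 34, -47) = 34
F (MIN): min(50, -7, 41, 34) = -7
L (MAX): max(37, 46, -37) = 46
M (MAX): max(-36, 26) = 26
K (MIN): min(46, 26) = 26
Root (MAX): max(36, -7, 26) = 36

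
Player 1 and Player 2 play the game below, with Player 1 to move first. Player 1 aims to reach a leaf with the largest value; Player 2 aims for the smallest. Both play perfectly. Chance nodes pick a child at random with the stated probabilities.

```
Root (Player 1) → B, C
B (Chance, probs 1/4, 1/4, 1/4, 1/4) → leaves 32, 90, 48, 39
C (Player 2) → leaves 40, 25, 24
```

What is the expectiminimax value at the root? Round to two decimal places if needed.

52.25

B (Chance): 1/4·32 + 1/4·90 + 1/4·48 + 1/4·39 = 52.25
C (Player 2): min(40, 25, 24) = 24
Root (Player 1): max(52.25, 24) = 52.25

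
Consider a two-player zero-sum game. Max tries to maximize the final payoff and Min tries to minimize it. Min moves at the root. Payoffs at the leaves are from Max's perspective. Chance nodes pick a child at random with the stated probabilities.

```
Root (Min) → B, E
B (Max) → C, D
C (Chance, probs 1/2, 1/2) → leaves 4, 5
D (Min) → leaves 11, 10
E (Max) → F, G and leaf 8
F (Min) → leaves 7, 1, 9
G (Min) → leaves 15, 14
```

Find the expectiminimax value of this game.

10

C (Chance): 1/2·4 + 1/2·5 = 4.5
D (Min): min(11, 10) = 10
B (Max): max(4.5, 10) = 10
F (Min): min(7, 1, 9) = 1
G (Min): min(15, 14) = 14
E (Max): max(1, 14, 8) = 14
Root (Min): min(10, 14) = 10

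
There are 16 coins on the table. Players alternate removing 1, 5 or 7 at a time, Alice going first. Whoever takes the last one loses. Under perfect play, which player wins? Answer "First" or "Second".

First

Compute winning (W) and losing (L) positions by backward induction:
i:   0  1  2  3  4  5  6  7  8  9 10 11 12 13 14 15 16
     W  L  W  L  W  L  W  L  W  L  W  L  W  L  W  L  W
Position 16 is W, so the first player wins.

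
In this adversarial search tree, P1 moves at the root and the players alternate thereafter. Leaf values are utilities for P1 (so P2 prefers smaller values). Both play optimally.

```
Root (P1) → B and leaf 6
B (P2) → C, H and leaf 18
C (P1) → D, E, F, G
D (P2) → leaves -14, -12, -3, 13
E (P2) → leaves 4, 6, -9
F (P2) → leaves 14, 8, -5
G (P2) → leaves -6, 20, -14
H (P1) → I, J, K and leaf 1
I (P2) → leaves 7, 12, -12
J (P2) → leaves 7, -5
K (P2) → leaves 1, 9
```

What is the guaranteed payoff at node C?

D: min(-14, -12, -3, 13) = -14
E: min(4, 6, -9) = -9
F: min(14, 8, -5) = -5
G: min(-6, 20, -14) = -14
C: max(-14, -9, -5, -14) = -5

-5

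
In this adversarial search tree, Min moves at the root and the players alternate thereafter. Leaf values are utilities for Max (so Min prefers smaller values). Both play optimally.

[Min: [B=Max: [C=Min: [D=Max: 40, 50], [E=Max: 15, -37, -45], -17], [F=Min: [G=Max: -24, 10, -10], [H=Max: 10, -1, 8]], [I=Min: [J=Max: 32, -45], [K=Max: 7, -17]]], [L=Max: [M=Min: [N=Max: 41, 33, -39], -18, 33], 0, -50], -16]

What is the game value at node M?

-18

N: max(41, 33, -39) = 41
M: min(41, -18, 33) = -18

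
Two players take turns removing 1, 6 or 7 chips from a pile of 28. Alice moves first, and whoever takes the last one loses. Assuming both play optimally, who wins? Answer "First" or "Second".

First

Mark each pile size as W (mover wins) or L (mover loses):
i:   0  1  2  3  4  5  6  7  8  9 10 11 12 13 14 15 16 17 18 19 20 21 22 23 24 25 26 27 28
     W  L  W  L  W  L  W  W  W  W  W  W  W  L  W  L  W  L  W  W  W  W  W  W  W  L  W  L  W
Position 28 is W, so the first player wins.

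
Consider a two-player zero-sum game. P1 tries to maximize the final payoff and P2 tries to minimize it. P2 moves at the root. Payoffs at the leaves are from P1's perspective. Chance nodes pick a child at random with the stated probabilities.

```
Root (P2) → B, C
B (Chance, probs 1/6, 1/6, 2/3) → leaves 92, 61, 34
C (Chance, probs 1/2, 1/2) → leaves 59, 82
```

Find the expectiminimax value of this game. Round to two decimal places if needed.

B (Chance): 1/6·92 + 1/6·61 + 2/3·34 = 48.17
C (Chance): 1/2·59 + 1/2·82 = 70.5
Root (P2): min(48.17, 70.5) = 48.17

48.17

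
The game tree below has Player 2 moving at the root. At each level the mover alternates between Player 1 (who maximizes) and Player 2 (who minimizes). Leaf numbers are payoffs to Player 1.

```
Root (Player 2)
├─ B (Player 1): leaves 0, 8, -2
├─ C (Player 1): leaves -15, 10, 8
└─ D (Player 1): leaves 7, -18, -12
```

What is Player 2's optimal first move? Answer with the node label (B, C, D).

D

B (Player 1): max(0, 8, -2) = 8
C (Player 1): max(-15, 10, 8) = 10
D (Player 1): max(7, -18, -12) = 7
Root (Player 2): min(8, 10, 7) = 7
Player 2 picks the child with the lowest value: D (value 7).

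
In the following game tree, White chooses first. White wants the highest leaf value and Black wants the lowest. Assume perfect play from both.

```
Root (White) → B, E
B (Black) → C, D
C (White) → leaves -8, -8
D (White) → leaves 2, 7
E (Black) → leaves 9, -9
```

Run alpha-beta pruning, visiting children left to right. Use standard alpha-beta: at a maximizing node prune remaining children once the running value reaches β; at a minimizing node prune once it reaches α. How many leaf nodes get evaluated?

C [α=-∞,β=+∞]: v=-8
D [α=-∞,β=-8]: v=2 after child 1 ≥ β → β-cutoff, skip 1
B [α=-∞,β=+∞]: v=-8
E [α=-8,β=+∞]: v=-9
Root [α=-∞,β=+∞]: v=-8
Leaves evaluated: 5 of 6.

5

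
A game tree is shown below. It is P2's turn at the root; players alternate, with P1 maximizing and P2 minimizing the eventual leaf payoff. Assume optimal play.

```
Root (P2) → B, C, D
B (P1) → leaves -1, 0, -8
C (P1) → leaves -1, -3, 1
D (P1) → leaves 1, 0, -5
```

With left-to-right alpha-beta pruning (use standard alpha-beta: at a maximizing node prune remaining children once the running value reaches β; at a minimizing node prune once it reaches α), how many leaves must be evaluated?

B [α=-∞,β=+∞]: v=0
C [α=-∞,β=0]: v=1
D [α=-∞,β=0]: v=1 after child 1 ≥ β → β-cutoff, skip 2
Root [α=-∞,β=+∞]: v=0
Leaves evaluated: 7 of 9.

7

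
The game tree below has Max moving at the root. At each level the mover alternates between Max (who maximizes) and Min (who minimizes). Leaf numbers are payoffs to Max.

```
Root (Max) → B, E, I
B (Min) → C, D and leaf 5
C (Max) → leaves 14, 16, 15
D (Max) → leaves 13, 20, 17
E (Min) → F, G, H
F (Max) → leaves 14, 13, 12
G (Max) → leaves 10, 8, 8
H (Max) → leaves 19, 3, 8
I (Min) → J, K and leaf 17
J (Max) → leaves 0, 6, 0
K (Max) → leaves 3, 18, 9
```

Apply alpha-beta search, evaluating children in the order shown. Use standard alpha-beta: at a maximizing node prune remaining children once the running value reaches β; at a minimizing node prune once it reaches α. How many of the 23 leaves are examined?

C [α=-∞,β=+∞]: v=16
D [α=-∞,β=16]: v=20 after child 2 ≥ β → β-cutoff, skip 1
B [α=-∞,β=+∞]: v=5
F [α=5,β=+∞]: v=14
G [α=5,β=14]: v=10
H [α=5,β=10]: v=19 after child 1 ≥ β → β-cutoff, skip 2
E [α=5,β=+∞]: v=10
J [α=10,β=+∞]: v=6
I [α=10,β=+∞]: v=6 after child 1 ≤ α → α-cutoff, skip 2
Root [α=-∞,β=+∞]: v=10
Leaves evaluated: 16 of 23.

16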